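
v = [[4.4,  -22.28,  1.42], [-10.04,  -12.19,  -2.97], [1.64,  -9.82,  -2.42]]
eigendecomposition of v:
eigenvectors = [[-0.6, -0.88, -0.26],  [-0.73, 0.37, -0.02],  [-0.32, -0.3, 0.96]]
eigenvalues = [-21.79, 14.23, -2.64]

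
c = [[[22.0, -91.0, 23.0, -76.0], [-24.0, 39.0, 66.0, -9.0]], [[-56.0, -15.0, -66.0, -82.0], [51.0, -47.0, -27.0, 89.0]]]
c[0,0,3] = -76.0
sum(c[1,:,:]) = -153.0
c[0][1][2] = 66.0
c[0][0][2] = 23.0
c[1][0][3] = -82.0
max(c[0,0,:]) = 23.0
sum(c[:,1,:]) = 138.0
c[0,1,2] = 66.0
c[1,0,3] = -82.0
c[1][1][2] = -27.0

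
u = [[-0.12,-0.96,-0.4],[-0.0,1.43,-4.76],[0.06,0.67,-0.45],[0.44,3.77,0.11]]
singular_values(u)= [5.22, 3.69, 0.01]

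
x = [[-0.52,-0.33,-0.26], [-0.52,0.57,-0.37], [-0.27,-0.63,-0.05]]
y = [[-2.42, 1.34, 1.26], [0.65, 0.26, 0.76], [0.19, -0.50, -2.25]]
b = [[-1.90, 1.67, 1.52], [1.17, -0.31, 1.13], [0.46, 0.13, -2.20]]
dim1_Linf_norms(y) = [2.42, 0.76, 2.25]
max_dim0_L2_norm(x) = 0.91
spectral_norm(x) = 0.92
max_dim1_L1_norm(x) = 1.46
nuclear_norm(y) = 5.70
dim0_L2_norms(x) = [0.78, 0.91, 0.45]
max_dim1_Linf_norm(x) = 0.63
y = b + x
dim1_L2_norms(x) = [0.67, 0.86, 0.69]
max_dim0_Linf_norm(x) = 0.63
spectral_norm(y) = 3.43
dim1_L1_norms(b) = [5.09, 2.61, 2.79]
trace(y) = -4.41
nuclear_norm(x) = 1.83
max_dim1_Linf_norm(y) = 2.42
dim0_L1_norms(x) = [1.31, 1.53, 0.68]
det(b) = 4.60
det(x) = -0.01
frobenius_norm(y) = 3.96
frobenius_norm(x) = 1.29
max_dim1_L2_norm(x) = 0.86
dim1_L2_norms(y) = [3.04, 1.03, 2.31]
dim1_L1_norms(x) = [1.11, 1.46, 0.95]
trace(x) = -0.00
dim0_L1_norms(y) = [3.26, 2.1, 4.27]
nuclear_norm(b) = 6.18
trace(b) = -4.41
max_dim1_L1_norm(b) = 5.09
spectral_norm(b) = 3.36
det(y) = 2.18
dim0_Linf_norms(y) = [2.42, 1.34, 2.25]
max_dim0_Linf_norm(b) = 2.2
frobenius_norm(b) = 4.06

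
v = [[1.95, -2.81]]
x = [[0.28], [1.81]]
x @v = [[0.55,-0.79],[3.53,-5.09]]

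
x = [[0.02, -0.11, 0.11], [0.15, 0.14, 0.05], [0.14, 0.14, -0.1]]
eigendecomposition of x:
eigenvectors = [[0.29-0.33j, 0.29+0.33j, (-0.48+0j)], [(-0.81+0j), (-0.81-0j), 0.09+0.00j], [-0.38-0.10j, (-0.38+0.1j), 0.88+0.00j]]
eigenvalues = [(0.11+0.07j), (0.11-0.07j), (-0.16+0j)]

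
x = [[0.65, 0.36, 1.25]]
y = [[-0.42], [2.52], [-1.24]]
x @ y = [[-0.92]]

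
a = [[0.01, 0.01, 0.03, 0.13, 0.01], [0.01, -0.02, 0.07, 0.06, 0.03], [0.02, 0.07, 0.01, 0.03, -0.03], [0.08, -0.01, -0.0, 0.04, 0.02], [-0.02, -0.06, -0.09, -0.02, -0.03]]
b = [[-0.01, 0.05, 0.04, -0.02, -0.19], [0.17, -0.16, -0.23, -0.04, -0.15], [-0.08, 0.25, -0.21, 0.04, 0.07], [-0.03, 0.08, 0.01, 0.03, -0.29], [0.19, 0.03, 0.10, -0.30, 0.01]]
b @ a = [[0.00, 0.01, 0.02, 0.01, 0.01], [-0.00, -0.00, 0.01, 0.01, 0.01], [-0.00, -0.03, 0.01, -0.00, 0.01], [0.01, 0.02, 0.03, 0.01, 0.01], [-0.02, 0.01, 0.01, 0.02, -0.01]]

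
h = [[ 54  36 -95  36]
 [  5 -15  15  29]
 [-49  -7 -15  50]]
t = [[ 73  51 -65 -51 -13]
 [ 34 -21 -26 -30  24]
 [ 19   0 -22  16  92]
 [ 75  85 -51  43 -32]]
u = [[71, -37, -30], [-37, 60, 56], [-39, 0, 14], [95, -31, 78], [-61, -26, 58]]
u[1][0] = -37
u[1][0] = -37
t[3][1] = 85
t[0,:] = [73, 51, -65, -51, -13]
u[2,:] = [-39, 0, 14]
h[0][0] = 54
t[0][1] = 51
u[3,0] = 95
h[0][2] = -95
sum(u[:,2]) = 176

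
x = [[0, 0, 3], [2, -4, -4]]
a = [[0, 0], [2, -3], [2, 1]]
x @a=[[6, 3], [-16, 8]]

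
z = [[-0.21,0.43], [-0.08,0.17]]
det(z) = -0.00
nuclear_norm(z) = 0.52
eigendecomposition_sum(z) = [[-0.17, 0.32], [-0.06, 0.11]] + [[-0.04, 0.11], [-0.02, 0.06]]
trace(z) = -0.04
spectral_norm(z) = 0.51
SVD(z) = [[-0.93, -0.37], [-0.37, 0.93]] @ diag([0.514094938310363, 0.002528715813216543]) @ [[0.44, -0.90], [0.9, 0.44]]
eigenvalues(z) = [-0.06, 0.02]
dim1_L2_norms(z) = [0.48, 0.19]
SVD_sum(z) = [[-0.21, 0.43], [-0.08, 0.17]] + [[-0.00,-0.00], [0.00,0.00]]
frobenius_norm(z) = 0.51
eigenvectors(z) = [[-0.95,-0.88],[-0.33,-0.47]]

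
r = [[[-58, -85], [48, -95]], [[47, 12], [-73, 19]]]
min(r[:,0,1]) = -85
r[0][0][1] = -85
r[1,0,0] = 47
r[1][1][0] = -73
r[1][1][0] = -73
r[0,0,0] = -58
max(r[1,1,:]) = 19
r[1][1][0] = -73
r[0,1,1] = -95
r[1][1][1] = 19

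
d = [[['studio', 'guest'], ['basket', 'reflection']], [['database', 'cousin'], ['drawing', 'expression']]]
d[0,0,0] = 'studio'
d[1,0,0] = 'database'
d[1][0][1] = 'cousin'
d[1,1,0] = 'drawing'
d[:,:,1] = [['guest', 'reflection'], ['cousin', 'expression']]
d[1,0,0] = 'database'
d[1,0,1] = 'cousin'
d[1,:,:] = [['database', 'cousin'], ['drawing', 'expression']]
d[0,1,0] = 'basket'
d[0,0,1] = 'guest'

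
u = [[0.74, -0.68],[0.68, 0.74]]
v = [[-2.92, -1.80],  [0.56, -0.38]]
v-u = [[-3.66, -1.12],  [-0.12, -1.12]]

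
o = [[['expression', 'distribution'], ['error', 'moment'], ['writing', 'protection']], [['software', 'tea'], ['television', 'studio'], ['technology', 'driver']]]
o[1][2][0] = 'technology'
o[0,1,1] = 'moment'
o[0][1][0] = 'error'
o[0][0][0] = 'expression'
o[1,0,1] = 'tea'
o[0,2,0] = 'writing'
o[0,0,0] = 'expression'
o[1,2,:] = ['technology', 'driver']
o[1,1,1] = 'studio'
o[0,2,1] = 'protection'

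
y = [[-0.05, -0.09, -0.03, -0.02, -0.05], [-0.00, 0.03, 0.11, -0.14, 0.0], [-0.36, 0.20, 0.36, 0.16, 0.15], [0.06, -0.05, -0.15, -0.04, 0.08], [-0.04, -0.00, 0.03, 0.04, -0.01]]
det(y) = -0.00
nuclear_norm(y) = 1.04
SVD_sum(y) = [[0.02, -0.01, -0.02, -0.01, -0.01],[-0.03, 0.02, 0.03, 0.01, 0.01],[-0.35, 0.2, 0.38, 0.15, 0.12],[0.08, -0.05, -0.09, -0.04, -0.03],[-0.03, 0.02, 0.03, 0.01, 0.01]] + [[-0.0, -0.00, -0.0, 0.01, 0.00],  [0.04, 0.02, 0.09, -0.13, -0.04],  [-0.01, -0.0, -0.01, 0.02, 0.01],  [-0.01, -0.01, -0.03, 0.05, 0.01],  [-0.0, -0.00, -0.01, 0.02, 0.01]] + [[-0.02, -0.03, 0.01, 0.02, -0.07],[0.01, 0.01, -0.00, -0.01, 0.02],[0.00, 0.01, -0.0, -0.00, 0.02],[0.02, 0.04, -0.02, -0.02, 0.08],[-0.01, -0.01, 0.01, 0.01, -0.03]] + [[-0.05, -0.05, -0.01, -0.04, 0.02], [-0.02, -0.01, -0.0, -0.01, 0.01], [-0.01, -0.01, -0.00, -0.01, 0.00], [-0.03, -0.03, -0.01, -0.02, 0.01], [0.00, 0.0, 0.0, 0.00, -0.00]] + [[-0.0, 0.00, -0.00, -0.00, -0.0], [0.00, -0.00, 0.00, 0.00, 0.00], [-0.0, 0.00, -0.00, -0.00, -0.00], [0.0, -0.00, 0.0, 0.0, 0.00], [0.00, -0.00, 0.00, 0.0, 0.0]]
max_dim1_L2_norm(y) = 0.59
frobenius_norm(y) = 0.66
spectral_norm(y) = 0.61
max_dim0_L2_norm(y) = 0.41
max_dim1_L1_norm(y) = 1.23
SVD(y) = [[0.06, 0.05, 0.59, -0.79, -0.15],[-0.07, -0.93, -0.22, -0.25, 0.16],[-0.96, 0.14, -0.15, -0.16, -0.06],[0.24, 0.32, -0.73, -0.53, 0.17],[-0.08, 0.12, 0.25, 0.01, 0.96]] @ diag([0.6103850614881277, 0.18383441090797095, 0.13337417210113064, 0.1044966614288514, 0.005173397801814735]) @ [[0.59, -0.35, -0.65, -0.26, -0.21], [-0.21, -0.11, -0.53, 0.78, 0.24], [-0.23, -0.39, 0.17, 0.26, -0.84], [0.63, 0.56, 0.18, 0.44, -0.26], [0.4, -0.64, 0.49, 0.25, 0.36]]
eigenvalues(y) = [(0.43+0j), (-0.04+0.09j), (-0.04-0.09j), (0.02+0j), (-0.09+0j)]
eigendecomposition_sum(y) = [[(0.03+0j),-0.03+0.00j,-0.04+0.00j,-0.01-0.00j,(-0.02-0j)], [-0.10-0.00j,0.09-0.00j,0.13-0.00j,(0.03+0j),0.06+0.00j], [-0.25-0.00j,0.21-0.00j,(0.34-0j),0.07+0.00j,(0.16+0j)], [(0.09+0j),(-0.08+0j),(-0.12+0j),-0.03-0.00j,(-0.06-0j)], [-0.01-0.00j,(0.01-0j),(0.02-0j),0j,0.01+0.00j]] + [[-0.02+0.03j,-0.02-0.03j,(0.02+0j),0.02-0.04j,(-0.07-0.04j)], [(0.05+0.01j),(-0.02+0.05j),-0.01-0.03j,-0.07-0.00j,(-0.01+0.11j)], [-0.04+0.02j,-0.00-0.05j,0.02+0.01j,(0.05-0.03j),(-0.04-0.09j)], [-0.00-0.02j,(0.02+0j),(-0.01+0.01j),(0.01+0.02j),0.04-0.01j], [(-0.01+0.01j),(-0.01-0.01j),(0.01+0j),(0.01-0.02j),(-0.02-0.02j)]] + [[(-0.02-0.03j), -0.02+0.03j, (0.02-0j), 0.02+0.04j, -0.07+0.04j], [0.05-0.01j, -0.02-0.05j, -0.01+0.03j, (-0.07+0j), (-0.01-0.11j)], [-0.04-0.02j, (-0+0.05j), 0.02-0.01j, (0.05+0.03j), (-0.04+0.09j)], [-0.00+0.02j, 0.02-0.00j, -0.01-0.01j, 0.01-0.02j, (0.04+0.01j)], [-0.01-0.01j, -0.01+0.01j, (0.01-0j), 0.01+0.02j, (-0.02+0.02j)]] + [[-0.00-0.00j, 0.00+0.00j, -0.00-0.00j, 0.01+0.00j, (0.02+0j)], [0.01+0.00j, (-0.01-0j), 0.00+0.00j, (-0.02-0j), -0.05-0.00j], [-0.01-0.00j, 0.01+0.00j, (-0-0j), 0.01+0.00j, (0.03+0j)], [-0.00-0.00j, 0j, -0.00-0.00j, (0.01+0j), 0.02+0.00j], [-0.01-0.00j, 0.00+0.00j, -0.00-0.00j, (0.01+0j), (0.03+0j)]] + [[-0.04-0.00j, -0.02+0.00j, -0.02-0.00j, (-0.06+0j), (0.08+0j)], [-0.01-0.00j, -0.00+0.00j, (-0-0j), -0.01+0.00j, 0.01+0.00j], [(-0.02-0j), -0.01+0.00j, (-0.01-0j), (-0.03+0j), (0.04+0j)], [-0.02-0.00j, (-0.01+0j), -0.01-0.00j, -0.03+0.00j, (0.04+0j)], [(-0-0j), -0.00+0.00j, (-0-0j), (-0+0j), 0j]]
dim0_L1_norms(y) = [0.51, 0.37, 0.68, 0.4, 0.29]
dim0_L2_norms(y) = [0.37, 0.23, 0.41, 0.22, 0.18]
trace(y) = 0.29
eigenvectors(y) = [[(-0.11+0j), (0.18-0.39j), (0.18+0.39j), 0.32+0.00j, 0.79+0.00j], [0.35+0.00j, -0.65+0.00j, -0.65-0.00j, -0.68+0.00j, (0.09+0j)], [0.87+0.00j, 0.48-0.27j, (0.48+0.27j), (0.44+0j), 0.43+0.00j], [(-0.32+0j), 0.06+0.21j, (0.06-0.21j), (0.3+0j), (0.42+0j)], [0.04+0.00j, (0.13-0.15j), 0.13+0.15j, (0.38+0j), 0.02+0.00j]]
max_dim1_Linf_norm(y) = 0.36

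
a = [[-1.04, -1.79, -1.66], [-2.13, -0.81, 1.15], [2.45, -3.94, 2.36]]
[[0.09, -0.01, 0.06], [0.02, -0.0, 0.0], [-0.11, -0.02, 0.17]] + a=[[-0.95, -1.80, -1.60], [-2.11, -0.81, 1.15], [2.34, -3.96, 2.53]]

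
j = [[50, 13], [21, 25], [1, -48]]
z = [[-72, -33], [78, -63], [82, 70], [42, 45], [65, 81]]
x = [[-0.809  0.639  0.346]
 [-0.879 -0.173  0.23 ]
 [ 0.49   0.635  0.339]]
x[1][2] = 0.23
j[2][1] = -48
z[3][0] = 42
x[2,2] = 0.339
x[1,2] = 0.23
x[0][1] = 0.639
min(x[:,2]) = 0.23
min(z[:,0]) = -72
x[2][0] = 0.49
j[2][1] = -48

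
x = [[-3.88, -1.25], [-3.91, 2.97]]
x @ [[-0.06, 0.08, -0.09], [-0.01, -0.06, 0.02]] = [[0.25, -0.24, 0.32], [0.20, -0.49, 0.41]]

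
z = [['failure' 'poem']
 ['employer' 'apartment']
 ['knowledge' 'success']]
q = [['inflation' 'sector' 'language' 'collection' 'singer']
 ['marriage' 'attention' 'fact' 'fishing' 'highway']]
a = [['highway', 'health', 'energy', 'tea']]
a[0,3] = 'tea'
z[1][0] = 'employer'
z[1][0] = 'employer'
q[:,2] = ['language', 'fact']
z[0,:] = ['failure', 'poem']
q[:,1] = ['sector', 'attention']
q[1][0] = 'marriage'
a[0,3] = 'tea'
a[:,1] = ['health']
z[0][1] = 'poem'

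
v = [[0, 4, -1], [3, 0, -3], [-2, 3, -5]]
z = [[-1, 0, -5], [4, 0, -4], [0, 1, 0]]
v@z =[[16, -1, -16], [-3, -3, -15], [14, -5, -2]]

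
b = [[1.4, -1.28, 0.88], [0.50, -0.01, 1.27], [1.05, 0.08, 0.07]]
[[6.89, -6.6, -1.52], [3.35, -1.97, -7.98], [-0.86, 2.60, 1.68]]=b@ [[-0.69, 2.18, 2.18], [-4.16, 5.92, -1.34], [2.88, -2.36, -7.15]]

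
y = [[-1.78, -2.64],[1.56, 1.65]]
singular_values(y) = [3.9, 0.3]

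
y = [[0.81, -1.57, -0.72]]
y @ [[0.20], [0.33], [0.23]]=[[-0.52]]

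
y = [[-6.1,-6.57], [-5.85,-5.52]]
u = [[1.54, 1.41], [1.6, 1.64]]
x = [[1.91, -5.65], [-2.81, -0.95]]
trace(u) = 3.18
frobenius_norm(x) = 6.66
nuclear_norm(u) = 3.19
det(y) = -4.76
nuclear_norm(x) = 8.93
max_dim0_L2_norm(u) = 2.22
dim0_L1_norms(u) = [3.14, 3.05]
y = x @ u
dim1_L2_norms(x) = [5.96, 2.97]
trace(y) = -11.62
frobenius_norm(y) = 12.04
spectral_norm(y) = 12.04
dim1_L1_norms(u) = [2.95, 3.24]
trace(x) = 0.96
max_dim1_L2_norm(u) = 2.29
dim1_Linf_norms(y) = [6.57, 5.85]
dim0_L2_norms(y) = [8.45, 8.58]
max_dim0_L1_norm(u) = 3.14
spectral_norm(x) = 5.96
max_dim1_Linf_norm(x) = 5.65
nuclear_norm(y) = 12.43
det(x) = -17.69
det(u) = 0.27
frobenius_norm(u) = 3.10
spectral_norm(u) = 3.10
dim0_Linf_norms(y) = [6.1, 6.57]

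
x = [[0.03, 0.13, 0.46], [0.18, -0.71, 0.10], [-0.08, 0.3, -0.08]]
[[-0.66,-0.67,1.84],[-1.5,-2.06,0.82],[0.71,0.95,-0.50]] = x @ [[3.47,  -3.33,  2.20], [2.66,  1.81,  -0.05], [-2.41,  -1.76,  3.88]]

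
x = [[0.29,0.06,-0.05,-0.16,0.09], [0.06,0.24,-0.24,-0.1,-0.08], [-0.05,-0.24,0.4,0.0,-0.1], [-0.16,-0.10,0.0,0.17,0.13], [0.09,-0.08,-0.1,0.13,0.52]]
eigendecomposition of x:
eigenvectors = [[0.4, -0.38, -0.76, 0.32, -0.14], [0.45, 0.65, 0.15, 0.35, -0.49], [0.28, 0.47, -0.41, -0.67, 0.27], [0.74, -0.31, 0.46, -0.03, 0.39], [-0.13, 0.35, -0.13, 0.57, 0.72]]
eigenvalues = [-0.0, 0.03, 0.36, 0.63, 0.59]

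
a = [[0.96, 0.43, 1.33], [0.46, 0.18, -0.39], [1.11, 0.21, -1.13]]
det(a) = -0.22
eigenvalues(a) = [-1.68, 1.61, 0.08]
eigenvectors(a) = [[0.47, -0.91, 0.3], [-0.29, -0.19, -0.95], [-0.83, -0.38, 0.11]]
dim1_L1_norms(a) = [2.72, 1.03, 2.45]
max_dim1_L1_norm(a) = 2.72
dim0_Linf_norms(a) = [1.11, 0.43, 1.33]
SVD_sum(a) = [[-0.16, 0.07, 1.20], [0.06, -0.02, -0.43], [0.17, -0.07, -1.24]] + [[1.12, 0.37, 0.13], [0.42, 0.14, 0.05], [0.94, 0.31, 0.11]] + [[0.00, -0.00, 0.00], [-0.02, 0.07, -0.01], [0.01, -0.03, 0.00]]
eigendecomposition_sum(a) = [[-0.32, -0.01, 0.77],[0.20, 0.01, -0.48],[0.57, 0.02, -1.37]] + [[1.28,0.47,0.55], [0.26,0.10,0.11], [0.54,0.20,0.23]] + [[0.0,  -0.02,  0.01],[-0.00,  0.08,  -0.03],[0.00,  -0.01,  0.00]]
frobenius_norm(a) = 2.41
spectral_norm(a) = 1.80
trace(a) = 0.01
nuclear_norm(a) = 3.48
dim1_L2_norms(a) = [1.7, 0.63, 1.6]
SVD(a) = [[0.67, 0.74, 0.04], [-0.24, 0.28, -0.93], [-0.7, 0.62, 0.37]] @ diag([1.7982523494416358, 1.607880683102969, 0.07488789376104314]) @ [[-0.13,0.06,0.99], [0.94,0.31,0.11], [0.30,-0.95,0.09]]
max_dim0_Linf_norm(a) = 1.33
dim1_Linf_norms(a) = [1.33, 0.46, 1.13]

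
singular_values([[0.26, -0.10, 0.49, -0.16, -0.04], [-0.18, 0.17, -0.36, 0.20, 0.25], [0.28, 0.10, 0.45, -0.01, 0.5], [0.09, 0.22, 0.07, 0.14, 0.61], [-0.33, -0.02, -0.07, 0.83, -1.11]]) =[1.6, 0.84, 0.63, 0.01, 0.0]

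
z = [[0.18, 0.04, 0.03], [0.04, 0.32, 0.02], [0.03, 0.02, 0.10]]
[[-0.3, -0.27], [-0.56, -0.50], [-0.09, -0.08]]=z@[[-1.26, -1.13],[-1.57, -1.41],[-0.21, -0.19]]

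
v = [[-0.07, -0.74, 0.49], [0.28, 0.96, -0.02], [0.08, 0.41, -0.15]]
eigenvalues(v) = [0.77, 0.04, -0.06]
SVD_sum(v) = [[-0.17, -0.79, 0.23], [0.19, 0.91, -0.26], [0.09, 0.42, -0.12]] + [[0.10, 0.05, 0.26], [0.09, 0.05, 0.24], [-0.01, -0.01, -0.03]] + [[0.00, -0.00, -0.0], [-0.00, 0.00, 0.00], [0.00, -0.00, -0.0]]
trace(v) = 0.74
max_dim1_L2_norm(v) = 1.0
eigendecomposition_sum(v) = [[-0.21, -0.6, -0.1], [0.32, 0.92, 0.15], [0.13, 0.36, 0.06]] + [[0.08, -0.03, 0.21], [-0.02, 0.01, -0.07], [-0.02, 0.01, -0.05]] + [[0.06, -0.11, 0.38], [-0.02, 0.03, -0.11], [-0.03, 0.04, -0.16]]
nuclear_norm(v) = 1.75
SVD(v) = [[-0.62, -0.73, 0.28],[0.71, -0.68, -0.19],[0.33, 0.08, 0.94]] @ diag([1.3562554233288053, 0.3880205075838898, 0.003363388996892956]) @ [[0.20, 0.94, -0.27],[-0.34, -0.19, -0.92],[0.92, -0.27, -0.28]]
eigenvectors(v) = [[0.52, -0.93, -0.89], [-0.8, 0.29, 0.25], [-0.31, 0.23, 0.37]]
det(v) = -0.00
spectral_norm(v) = 1.36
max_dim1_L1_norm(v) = 1.3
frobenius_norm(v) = 1.41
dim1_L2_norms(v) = [0.89, 1.0, 0.44]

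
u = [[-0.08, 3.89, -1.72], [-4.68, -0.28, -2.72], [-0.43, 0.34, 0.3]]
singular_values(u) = [5.54, 4.11, 0.57]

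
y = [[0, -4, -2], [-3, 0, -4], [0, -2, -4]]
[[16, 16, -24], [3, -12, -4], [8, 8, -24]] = y @ [[-1, 4, -4], [-4, -4, 4], [0, 0, 4]]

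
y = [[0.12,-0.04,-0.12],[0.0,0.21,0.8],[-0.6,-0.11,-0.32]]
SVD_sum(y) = [[-0.03, -0.02, -0.07], [0.27, 0.20, 0.7], [-0.18, -0.13, -0.47]] + [[0.15, -0.01, -0.05], [-0.27, 0.02, 0.10], [-0.42, 0.03, 0.15]] + [[0.0, -0.01, 0.00], [0.00, -0.00, 0.00], [0.0, -0.0, 0.00]]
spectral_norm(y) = 0.94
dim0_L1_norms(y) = [0.72, 0.36, 1.24]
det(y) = 0.01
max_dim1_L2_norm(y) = 0.83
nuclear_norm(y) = 1.51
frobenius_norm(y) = 1.09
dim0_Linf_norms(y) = [0.6, 0.21, 0.8]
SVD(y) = [[0.08,0.28,0.96], [-0.83,-0.52,0.22], [0.56,-0.81,0.19]] @ diag([0.9397443075963913, 0.5529199461847857, 0.012655807014675929]) @ [[-0.35, -0.25, -0.90], [0.94, -0.06, -0.34], [0.04, -0.97, 0.26]]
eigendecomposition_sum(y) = [[(0.22+0j),-0.02+0.00j,-0.06+0.00j],[-0.73+0.00j,0.06+0.00j,(0.22+0j)],[(-0.08+0j),(0.01+0j),(0.02+0j)]] + [[-0.05-0.12j, -0.01-0.03j, -0.03-0.05j], [(0.36+2.37j), 0.08+0.59j, 0.29+1.02j], [(-0.26-1.03j), (-0.06-0.26j), -0.17-0.44j]] + [[(-0.05+0.12j), (-0.01+0.03j), (-0.03+0.05j)], [0.36-2.37j, (0.08-0.59j), 0.29-1.02j], [(-0.26+1.03j), -0.06+0.26j, (-0.17+0.44j)]]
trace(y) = 0.01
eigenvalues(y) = [(0.3+0j), (-0.14+0.03j), (-0.14-0.03j)]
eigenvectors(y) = [[0.28+0.00j,  -0.05+0.01j,  -0.05-0.01j], [(-0.95+0j),  0.91+0.00j,  0.91-0.00j], [(-0.11+0j),  (-0.4+0.04j),  (-0.4-0.04j)]]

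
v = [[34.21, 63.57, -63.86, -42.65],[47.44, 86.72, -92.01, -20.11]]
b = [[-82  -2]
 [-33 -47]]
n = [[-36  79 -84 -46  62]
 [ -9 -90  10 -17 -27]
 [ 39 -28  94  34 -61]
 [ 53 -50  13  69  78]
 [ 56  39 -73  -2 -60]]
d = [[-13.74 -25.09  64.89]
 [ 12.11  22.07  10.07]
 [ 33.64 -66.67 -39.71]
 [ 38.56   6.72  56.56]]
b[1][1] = -47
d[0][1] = -25.09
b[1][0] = -33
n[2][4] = -61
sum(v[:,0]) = 81.65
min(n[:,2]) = -84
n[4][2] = -73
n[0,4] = 62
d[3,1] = 6.72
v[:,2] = [-63.86, -92.01]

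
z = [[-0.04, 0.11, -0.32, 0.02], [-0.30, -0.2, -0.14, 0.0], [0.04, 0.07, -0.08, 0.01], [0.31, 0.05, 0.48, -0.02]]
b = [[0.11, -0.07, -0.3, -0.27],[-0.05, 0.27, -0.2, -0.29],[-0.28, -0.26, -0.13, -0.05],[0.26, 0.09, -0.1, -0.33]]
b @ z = [[-0.08, -0.01, -0.13, 0.00], [-0.18, -0.09, -0.14, 0.0], [0.07, 0.01, 0.11, -0.01], [-0.14, -0.01, -0.25, 0.01]]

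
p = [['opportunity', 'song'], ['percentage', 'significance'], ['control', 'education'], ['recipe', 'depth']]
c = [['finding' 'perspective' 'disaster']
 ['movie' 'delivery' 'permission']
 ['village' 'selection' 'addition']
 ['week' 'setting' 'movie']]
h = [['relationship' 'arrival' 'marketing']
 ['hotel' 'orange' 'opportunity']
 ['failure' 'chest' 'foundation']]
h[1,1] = 'orange'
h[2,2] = 'foundation'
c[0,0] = 'finding'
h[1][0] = 'hotel'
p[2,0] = 'control'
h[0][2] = 'marketing'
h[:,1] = ['arrival', 'orange', 'chest']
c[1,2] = 'permission'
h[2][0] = 'failure'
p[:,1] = ['song', 'significance', 'education', 'depth']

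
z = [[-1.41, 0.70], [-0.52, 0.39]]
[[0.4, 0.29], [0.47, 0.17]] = z@[[0.93,  0.04], [2.44,  0.49]]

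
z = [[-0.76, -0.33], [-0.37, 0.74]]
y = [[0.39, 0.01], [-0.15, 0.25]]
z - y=[[-1.15, -0.34], [-0.22, 0.49]]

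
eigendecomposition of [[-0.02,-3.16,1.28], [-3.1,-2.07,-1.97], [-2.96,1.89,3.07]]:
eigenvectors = [[(-0.58+0j), (-0.03+0.48j), (-0.03-0.48j)], [-0.81+0.00j, (0.12-0.38j), (0.12+0.38j)], [(-0.03+0j), -0.78+0.00j, -0.78-0.00j]]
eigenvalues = [(-4.36+0j), (2.67+2.74j), (2.67-2.74j)]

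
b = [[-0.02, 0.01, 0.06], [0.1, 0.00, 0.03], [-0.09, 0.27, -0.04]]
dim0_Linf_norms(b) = [0.1, 0.27, 0.06]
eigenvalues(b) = [(-0.09+0.09j), (-0.09-0.09j), (0.11+0j)]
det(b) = 0.00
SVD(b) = [[-0.03, -0.02, -1.00], [0.14, -0.99, 0.01], [-0.99, -0.14, 0.03]] @ diag([0.28996266315493946, 0.09735885132286148, 0.06358386623340997]) @ [[0.36,-0.92,0.15], [-0.89,-0.38,-0.26], [0.29,-0.04,-0.95]]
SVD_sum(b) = [[-0.0, 0.01, -0.00], [0.01, -0.04, 0.01], [-0.10, 0.26, -0.04]] + [[0.00, 0.00, 0.0],  [0.09, 0.04, 0.02],  [0.01, 0.01, 0.00]] + [[-0.02,0.0,0.06], [0.0,-0.0,-0.0], [0.00,-0.0,-0.00]]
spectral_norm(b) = 0.29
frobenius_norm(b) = 0.31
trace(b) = -0.06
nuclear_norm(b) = 0.45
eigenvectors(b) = [[(0.23+0.36j), (0.23-0.36j), (0.38+0j)], [0.22-0.18j, (0.22+0.18j), 0.55+0.00j], [(-0.86+0j), (-0.86-0j), 0.75+0.00j]]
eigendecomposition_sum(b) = [[(-0.02+0.05j), -0.02-0.05j, (0.02+0.01j)], [0.04+0.01j, (-0.03+0.01j), 0.00-0.01j], [(-0.06-0.09j), 0.09+0.02j, -0.04+0.03j]] + [[-0.02-0.05j, -0.02+0.05j, 0.02-0.01j], [(0.04-0.01j), -0.03-0.01j, 0.01j], [(-0.06+0.09j), 0.09-0.02j, (-0.04-0.03j)]] + [[(0.02+0j), (0.04-0j), (0.02-0j)],[(0.03+0j), (0.06-0j), (0.02-0j)],[(0.04+0j), 0.08-0.00j, (0.03-0j)]]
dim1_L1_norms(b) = [0.09, 0.13, 0.4]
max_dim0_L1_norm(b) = 0.28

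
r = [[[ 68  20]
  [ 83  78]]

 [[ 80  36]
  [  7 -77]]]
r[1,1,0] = 7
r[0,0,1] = 20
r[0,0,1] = 20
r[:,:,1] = [[20, 78], [36, -77]]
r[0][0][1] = 20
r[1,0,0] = 80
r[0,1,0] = 83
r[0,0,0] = 68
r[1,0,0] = 80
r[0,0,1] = 20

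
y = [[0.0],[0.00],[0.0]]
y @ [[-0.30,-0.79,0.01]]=[[0.0, 0.0, 0.00], [0.00, 0.00, 0.0], [0.0, 0.00, 0.0]]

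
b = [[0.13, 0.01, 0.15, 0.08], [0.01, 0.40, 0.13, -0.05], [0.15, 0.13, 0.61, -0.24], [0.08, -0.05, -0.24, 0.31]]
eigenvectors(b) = [[-0.14, -0.77, 0.62, 0.05], [-0.32, -0.05, -0.05, -0.94], [-0.84, 0.4, 0.28, 0.25], [0.42, 0.5, 0.73, -0.21]]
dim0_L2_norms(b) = [0.21, 0.42, 0.68, 0.4]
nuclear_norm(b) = 1.45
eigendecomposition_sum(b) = [[0.02, 0.04, 0.10, -0.05], [0.04, 0.08, 0.22, -0.11], [0.1, 0.22, 0.56, -0.28], [-0.05, -0.11, -0.28, 0.14]] + [[0.00, 0.0, -0.0, -0.00], [0.0, 0.00, -0.00, -0.00], [-0.00, -0.00, 0.0, 0.0], [-0.0, -0.00, 0.00, 0.0]] + [[0.11,-0.01,0.05,0.13], [-0.01,0.0,-0.0,-0.01], [0.05,-0.00,0.02,0.06], [0.13,-0.01,0.06,0.15]] + [[0.0, -0.02, 0.0, -0.0], [-0.02, 0.31, -0.08, 0.07], [0.0, -0.08, 0.02, -0.02], [-0.0, 0.07, -0.02, 0.02]]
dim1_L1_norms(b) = [0.37, 0.59, 1.13, 0.68]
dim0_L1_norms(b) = [0.37, 0.59, 1.13, 0.68]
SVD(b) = [[-0.14, 0.05, 0.62, -0.77], [-0.32, -0.94, -0.05, -0.05], [-0.84, 0.25, 0.28, 0.40], [0.42, -0.21, 0.73, 0.5]] @ diag([0.8048446620936938, 0.35363270450440143, 0.29028857591422363, 0.0012340574876813955]) @ [[-0.14, -0.32, -0.84, 0.42], [0.05, -0.94, 0.25, -0.21], [0.62, -0.05, 0.28, 0.73], [-0.77, -0.05, 0.40, 0.5]]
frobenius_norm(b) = 0.93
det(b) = 0.00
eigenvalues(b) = [0.8, 0.0, 0.29, 0.35]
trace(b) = 1.45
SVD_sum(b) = [[0.02, 0.04, 0.1, -0.05], [0.04, 0.08, 0.22, -0.11], [0.10, 0.22, 0.56, -0.28], [-0.05, -0.11, -0.28, 0.14]] + [[0.00,-0.02,0.00,-0.0], [-0.02,0.31,-0.08,0.07], [0.00,-0.08,0.02,-0.02], [-0.0,0.07,-0.02,0.02]] + [[0.11,-0.01,0.05,0.13], [-0.01,0.00,-0.00,-0.01], [0.05,-0.0,0.02,0.06], [0.13,-0.01,0.06,0.15]] + [[0.00, 0.0, -0.0, -0.00], [0.0, 0.0, -0.0, -0.00], [-0.0, -0.0, 0.00, 0.00], [-0.0, -0.00, 0.00, 0.0]]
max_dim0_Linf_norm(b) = 0.61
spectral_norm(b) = 0.80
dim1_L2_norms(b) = [0.21, 0.42, 0.68, 0.4]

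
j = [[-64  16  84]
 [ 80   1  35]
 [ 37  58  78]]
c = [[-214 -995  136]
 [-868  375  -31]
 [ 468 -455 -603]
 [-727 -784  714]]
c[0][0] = -214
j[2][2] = 78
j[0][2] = 84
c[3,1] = -784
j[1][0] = 80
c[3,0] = -727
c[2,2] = -603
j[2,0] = 37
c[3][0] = -727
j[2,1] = 58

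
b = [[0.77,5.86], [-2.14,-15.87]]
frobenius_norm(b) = 17.07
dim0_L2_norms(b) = [2.27, 16.92]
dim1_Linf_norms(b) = [5.86, 15.87]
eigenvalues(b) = [-0.02, -15.08]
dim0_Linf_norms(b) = [2.14, 15.87]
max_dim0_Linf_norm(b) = 15.87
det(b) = 0.32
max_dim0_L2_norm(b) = 16.92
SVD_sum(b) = [[0.79, 5.86], [-2.13, -15.87]] + [[-0.02,0.0], [-0.01,0.0]]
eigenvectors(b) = [[0.99, -0.35], [-0.13, 0.94]]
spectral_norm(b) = 17.07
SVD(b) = [[-0.35, 0.94], [0.94, 0.35]] @ diag([17.069523937593083, 0.018776153404849293]) @ [[-0.13, -0.99], [-0.99, 0.13]]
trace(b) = -15.10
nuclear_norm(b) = 17.09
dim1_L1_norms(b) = [6.63, 18.01]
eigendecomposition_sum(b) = [[-0.02, -0.01], [0.0, 0.00]] + [[0.79,5.87], [-2.14,-15.87]]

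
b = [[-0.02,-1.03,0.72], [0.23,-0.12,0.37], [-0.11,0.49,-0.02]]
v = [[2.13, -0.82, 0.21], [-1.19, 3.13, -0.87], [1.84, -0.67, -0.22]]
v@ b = [[-0.25, -1.99, 1.23],[0.84, 0.42, 0.32],[-0.17, -1.92, 1.08]]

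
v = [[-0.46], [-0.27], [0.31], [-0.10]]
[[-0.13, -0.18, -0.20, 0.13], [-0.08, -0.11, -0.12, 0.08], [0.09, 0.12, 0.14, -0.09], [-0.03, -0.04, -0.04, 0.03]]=v@[[0.29, 0.39, 0.44, -0.29]]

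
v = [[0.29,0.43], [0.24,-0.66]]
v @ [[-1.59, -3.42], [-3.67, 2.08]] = [[-2.04,-0.10],  [2.04,-2.19]]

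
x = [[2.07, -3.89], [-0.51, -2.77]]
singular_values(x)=[5.0, 1.54]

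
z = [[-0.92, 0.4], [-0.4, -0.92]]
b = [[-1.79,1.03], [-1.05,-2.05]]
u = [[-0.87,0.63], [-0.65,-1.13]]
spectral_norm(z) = 1.00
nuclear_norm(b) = 4.37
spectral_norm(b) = 2.31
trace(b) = -3.84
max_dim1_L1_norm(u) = 1.78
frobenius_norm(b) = 3.09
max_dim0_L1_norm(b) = 3.08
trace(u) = -2.00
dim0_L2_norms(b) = [2.08, 2.29]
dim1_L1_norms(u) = [1.5, 1.78]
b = u + z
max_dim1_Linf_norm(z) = 0.92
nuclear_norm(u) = 2.37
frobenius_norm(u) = 1.69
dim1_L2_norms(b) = [2.07, 2.3]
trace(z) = -1.84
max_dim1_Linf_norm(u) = 1.13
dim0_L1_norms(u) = [1.52, 1.76]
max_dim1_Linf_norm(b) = 2.05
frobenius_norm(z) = 1.42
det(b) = 4.75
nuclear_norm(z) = 2.01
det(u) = 1.39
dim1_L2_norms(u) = [1.07, 1.3]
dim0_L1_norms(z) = [1.32, 1.32]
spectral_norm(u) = 1.32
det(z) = 1.01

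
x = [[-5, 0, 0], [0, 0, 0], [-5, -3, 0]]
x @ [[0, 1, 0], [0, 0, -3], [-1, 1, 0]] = [[0, -5, 0], [0, 0, 0], [0, -5, 9]]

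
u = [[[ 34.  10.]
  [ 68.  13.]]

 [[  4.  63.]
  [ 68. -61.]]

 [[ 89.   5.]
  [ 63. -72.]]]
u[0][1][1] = 13.0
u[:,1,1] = [13.0, -61.0, -72.0]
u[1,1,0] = 68.0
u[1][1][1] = -61.0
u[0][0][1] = 10.0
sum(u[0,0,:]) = 44.0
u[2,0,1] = 5.0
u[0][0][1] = 10.0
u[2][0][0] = 89.0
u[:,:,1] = [[10.0, 13.0], [63.0, -61.0], [5.0, -72.0]]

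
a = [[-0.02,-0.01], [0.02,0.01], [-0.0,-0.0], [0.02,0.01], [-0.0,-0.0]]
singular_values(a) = [0.04, 0.0]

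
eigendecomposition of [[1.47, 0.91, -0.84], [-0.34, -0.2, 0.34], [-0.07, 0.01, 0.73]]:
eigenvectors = [[-0.96,-0.55,0.73],  [0.24,0.83,-0.02],  [0.11,-0.06,0.69]]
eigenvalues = [1.35, -0.0, 0.66]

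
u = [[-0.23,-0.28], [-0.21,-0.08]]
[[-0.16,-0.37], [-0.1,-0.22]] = u @ [[0.35, 0.79], [0.3, 0.69]]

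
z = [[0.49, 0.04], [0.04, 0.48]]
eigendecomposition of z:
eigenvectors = [[0.75, -0.66], [0.66, 0.75]]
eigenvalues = [0.53, 0.44]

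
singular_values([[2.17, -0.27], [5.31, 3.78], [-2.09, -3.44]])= [7.68, 2.12]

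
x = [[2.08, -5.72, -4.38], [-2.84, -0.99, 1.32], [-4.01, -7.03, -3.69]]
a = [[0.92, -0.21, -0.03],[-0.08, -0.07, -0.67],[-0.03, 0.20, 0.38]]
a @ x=[[2.63, -4.84, -4.2], [2.72, 5.24, 2.73], [-2.15, -2.7, -1.01]]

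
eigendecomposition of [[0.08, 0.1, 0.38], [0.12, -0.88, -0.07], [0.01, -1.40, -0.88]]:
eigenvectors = [[-0.28, 0.96, -0.55],[0.25, 0.15, -0.26],[0.93, -0.22, 0.79]]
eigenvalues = [-1.27, 0.01, -0.42]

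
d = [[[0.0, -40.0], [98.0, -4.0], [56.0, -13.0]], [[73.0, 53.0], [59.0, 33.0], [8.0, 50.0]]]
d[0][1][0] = 98.0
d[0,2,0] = 56.0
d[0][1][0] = 98.0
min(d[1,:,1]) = 33.0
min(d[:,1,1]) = -4.0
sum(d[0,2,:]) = 43.0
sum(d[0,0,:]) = -40.0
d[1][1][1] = 33.0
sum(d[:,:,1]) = 79.0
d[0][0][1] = -40.0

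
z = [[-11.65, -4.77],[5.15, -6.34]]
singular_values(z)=[12.93, 7.61]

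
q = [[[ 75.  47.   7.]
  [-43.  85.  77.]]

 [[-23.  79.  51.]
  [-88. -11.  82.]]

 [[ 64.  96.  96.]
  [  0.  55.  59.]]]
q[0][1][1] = 85.0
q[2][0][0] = 64.0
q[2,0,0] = 64.0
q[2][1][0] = 0.0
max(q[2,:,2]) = 96.0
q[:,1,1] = [85.0, -11.0, 55.0]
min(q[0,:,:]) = -43.0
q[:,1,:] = [[-43.0, 85.0, 77.0], [-88.0, -11.0, 82.0], [0.0, 55.0, 59.0]]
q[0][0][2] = 7.0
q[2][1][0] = 0.0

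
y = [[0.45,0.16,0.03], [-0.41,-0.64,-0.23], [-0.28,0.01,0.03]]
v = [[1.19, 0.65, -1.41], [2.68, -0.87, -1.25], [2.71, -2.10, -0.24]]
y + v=[[1.64,0.81,-1.38],  [2.27,-1.51,-1.48],  [2.43,-2.09,-0.21]]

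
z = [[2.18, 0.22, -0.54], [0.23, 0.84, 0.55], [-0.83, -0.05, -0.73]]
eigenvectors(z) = [[0.96, 0.19, -0.14], [0.05, -0.32, 0.99], [-0.26, 0.93, 0.04]]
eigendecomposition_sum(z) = [[2.23, 0.34, -0.33], [0.12, 0.02, -0.02], [-0.61, -0.09, 0.09]] + [[-0.05, 0.00, -0.17], [0.08, -0.0, 0.29], [-0.23, 0.0, -0.83]] + [[-0.0, -0.12, -0.04], [0.03, 0.82, 0.28], [0.00, 0.04, 0.01]]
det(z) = -1.71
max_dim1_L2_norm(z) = 2.26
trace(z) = 2.29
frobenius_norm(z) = 2.72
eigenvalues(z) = [2.34, -0.88, 0.83]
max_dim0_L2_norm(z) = 2.34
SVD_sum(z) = [[2.20, 0.31, -0.19], [0.29, 0.04, -0.03], [-0.75, -0.11, 0.07]] + [[0.0, -0.18, -0.29], [-0.00, 0.48, 0.77], [0.00, -0.34, -0.55]] + [[-0.02,0.09,-0.06], [-0.06,0.32,-0.2], [-0.08,0.4,-0.25]]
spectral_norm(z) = 2.37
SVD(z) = [[-0.94, -0.29, -0.18], [-0.12, 0.78, -0.61], [0.32, -0.55, -0.77]] @ diag([2.373325446297411, 1.168002585245307, 0.6170869361909026]) @ [[-0.99, -0.14, 0.09], [-0.00, 0.53, 0.85], [0.16, -0.84, 0.52]]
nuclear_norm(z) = 4.16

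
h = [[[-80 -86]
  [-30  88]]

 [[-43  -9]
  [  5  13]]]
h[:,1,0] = [-30, 5]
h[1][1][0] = 5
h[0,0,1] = -86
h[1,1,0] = 5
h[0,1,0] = -30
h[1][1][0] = 5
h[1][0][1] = -9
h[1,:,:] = [[-43, -9], [5, 13]]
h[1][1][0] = 5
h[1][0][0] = -43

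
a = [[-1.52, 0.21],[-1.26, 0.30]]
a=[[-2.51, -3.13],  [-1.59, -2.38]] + [[0.99,  3.34], [0.33,  2.68]]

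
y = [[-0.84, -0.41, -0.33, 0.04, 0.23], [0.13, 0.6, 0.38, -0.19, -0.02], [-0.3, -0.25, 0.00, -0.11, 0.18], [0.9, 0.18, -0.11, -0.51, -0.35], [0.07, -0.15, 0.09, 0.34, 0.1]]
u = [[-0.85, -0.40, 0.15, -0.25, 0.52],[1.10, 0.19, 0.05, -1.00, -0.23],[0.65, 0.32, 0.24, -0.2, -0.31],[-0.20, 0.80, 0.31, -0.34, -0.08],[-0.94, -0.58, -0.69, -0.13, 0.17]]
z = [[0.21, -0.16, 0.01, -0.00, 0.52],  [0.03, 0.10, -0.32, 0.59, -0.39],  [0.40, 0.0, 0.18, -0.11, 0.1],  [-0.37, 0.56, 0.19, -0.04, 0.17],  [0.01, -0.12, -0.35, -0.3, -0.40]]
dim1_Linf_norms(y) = [0.84, 0.6, 0.3, 0.9, 0.34]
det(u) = 0.12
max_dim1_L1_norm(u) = 2.57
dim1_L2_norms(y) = [1.02, 0.75, 0.44, 1.11, 0.4]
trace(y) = -0.65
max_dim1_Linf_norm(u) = 1.1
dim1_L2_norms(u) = [1.11, 1.52, 0.85, 0.95, 1.32]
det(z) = 0.04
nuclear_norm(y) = 3.03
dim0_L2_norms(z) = [0.58, 0.6, 0.54, 0.67, 0.79]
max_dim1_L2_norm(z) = 0.78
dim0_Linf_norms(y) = [0.9, 0.6, 0.38, 0.51, 0.35]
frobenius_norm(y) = 1.79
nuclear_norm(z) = 2.92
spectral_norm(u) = 2.15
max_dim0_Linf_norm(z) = 0.59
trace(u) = -0.59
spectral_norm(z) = 0.94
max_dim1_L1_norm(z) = 1.43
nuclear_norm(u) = 4.78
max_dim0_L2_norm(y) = 1.28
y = z @ u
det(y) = 0.00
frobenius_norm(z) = 1.44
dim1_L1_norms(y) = [1.85, 1.32, 0.84, 2.05, 0.75]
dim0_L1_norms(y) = [2.24, 1.59, 0.91, 1.19, 0.88]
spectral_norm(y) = 1.54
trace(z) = 0.05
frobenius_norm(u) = 2.63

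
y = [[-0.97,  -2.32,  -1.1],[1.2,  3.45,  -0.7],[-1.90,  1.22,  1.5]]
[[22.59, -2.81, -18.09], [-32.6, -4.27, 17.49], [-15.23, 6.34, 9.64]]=y @[[1.18, -0.61, 1.43], [-9.97, -0.28, 5.36], [-0.55, 3.68, 3.88]]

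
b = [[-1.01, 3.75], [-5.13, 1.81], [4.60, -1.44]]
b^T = [[-1.01, -5.13, 4.6], [3.75, 1.81, -1.44]]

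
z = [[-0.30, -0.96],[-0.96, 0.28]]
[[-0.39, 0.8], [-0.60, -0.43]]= z @ [[0.68,  0.19], [0.19,  -0.89]]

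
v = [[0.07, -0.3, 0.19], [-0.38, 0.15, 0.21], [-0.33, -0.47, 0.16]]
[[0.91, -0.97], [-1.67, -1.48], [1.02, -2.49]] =v @ [[1.59, 3.12], [-4.04, 2.12], [-2.19, -2.91]]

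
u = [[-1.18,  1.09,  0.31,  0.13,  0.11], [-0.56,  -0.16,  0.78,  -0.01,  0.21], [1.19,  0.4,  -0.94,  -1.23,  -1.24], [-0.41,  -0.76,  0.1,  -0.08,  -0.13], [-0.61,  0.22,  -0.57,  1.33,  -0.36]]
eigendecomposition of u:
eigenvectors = [[(-0.22+0j),  0.27+0.00j,  -0.39-0.17j,  (-0.39+0.17j),  0.74+0.00j], [(-0.3+0j),  (-0.34+0j),  -0.11-0.32j,  -0.11+0.32j,  0.04+0.00j], [-0.71+0.00j,  (0.67+0j),  0.31-0.07j,  0.31+0.07j,  (0.44+0j)], [(0.18+0j),  (-0.09+0j),  (0.08-0.46j),  (0.08+0.46j),  (0.43+0j)], [(0.57+0j),  (0.6+0j),  (-0.62+0j),  (-0.62-0j),  (0.26+0j)]]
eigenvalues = [(0.89+0j), (-1.61+0j), (-0.59+0.86j), (-0.59-0.86j), (-0.83+0j)]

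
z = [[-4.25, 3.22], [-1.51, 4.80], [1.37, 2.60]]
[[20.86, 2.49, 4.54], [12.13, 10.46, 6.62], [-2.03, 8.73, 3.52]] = z @ [[-3.93, 1.4, -0.03], [1.29, 2.62, 1.37]]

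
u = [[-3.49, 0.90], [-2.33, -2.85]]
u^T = [[-3.49, -2.33], [0.90, -2.85]]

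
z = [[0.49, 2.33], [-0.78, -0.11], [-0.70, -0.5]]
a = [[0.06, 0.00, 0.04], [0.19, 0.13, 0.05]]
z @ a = [[0.47, 0.3, 0.14], [-0.07, -0.01, -0.04], [-0.14, -0.06, -0.05]]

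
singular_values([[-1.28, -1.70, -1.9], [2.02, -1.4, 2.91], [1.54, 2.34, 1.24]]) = [4.73, 3.08, 0.38]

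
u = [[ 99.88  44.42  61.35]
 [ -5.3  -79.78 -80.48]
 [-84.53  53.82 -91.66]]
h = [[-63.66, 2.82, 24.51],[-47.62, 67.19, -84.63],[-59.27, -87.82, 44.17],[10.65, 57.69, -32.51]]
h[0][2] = 24.51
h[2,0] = -59.27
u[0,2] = 61.35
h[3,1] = 57.69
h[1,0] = -47.62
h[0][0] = -63.66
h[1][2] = -84.63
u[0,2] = 61.35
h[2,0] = -59.27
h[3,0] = 10.65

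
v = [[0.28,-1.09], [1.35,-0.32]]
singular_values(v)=[1.55, 0.89]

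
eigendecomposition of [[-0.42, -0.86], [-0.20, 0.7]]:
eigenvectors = [[-0.99, 0.56], [-0.16, -0.83]]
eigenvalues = [-0.56, 0.84]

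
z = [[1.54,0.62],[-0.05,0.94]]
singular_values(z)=[1.7, 0.87]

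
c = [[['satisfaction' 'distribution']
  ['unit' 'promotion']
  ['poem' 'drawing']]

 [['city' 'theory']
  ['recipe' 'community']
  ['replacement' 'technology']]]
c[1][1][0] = 'recipe'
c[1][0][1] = 'theory'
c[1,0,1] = 'theory'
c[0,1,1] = 'promotion'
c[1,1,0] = 'recipe'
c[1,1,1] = 'community'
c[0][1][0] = 'unit'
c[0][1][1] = 'promotion'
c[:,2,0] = ['poem', 'replacement']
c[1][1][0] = 'recipe'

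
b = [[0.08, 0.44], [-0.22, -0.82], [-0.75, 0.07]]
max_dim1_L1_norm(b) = 1.04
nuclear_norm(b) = 1.71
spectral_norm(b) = 0.98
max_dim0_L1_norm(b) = 1.33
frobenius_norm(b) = 1.22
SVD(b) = [[0.44, -0.17], [-0.85, 0.22], [-0.27, -0.96]] @ diag([0.9750338563876024, 0.7331500384627418]) @ [[0.44,0.90], [0.9,-0.44]]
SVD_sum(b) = [[0.19, 0.39],[-0.37, -0.75],[-0.12, -0.24]] + [[-0.11, 0.05], [0.15, -0.07], [-0.63, 0.31]]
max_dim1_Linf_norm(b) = 0.82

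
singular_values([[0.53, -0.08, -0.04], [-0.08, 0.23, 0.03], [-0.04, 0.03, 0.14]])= [0.56, 0.21, 0.13]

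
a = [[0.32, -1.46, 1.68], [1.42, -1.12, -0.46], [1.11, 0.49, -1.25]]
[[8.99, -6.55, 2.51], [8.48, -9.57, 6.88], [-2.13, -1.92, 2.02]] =a@ [[0.36, -3.08, 1.21], [-6.84, 4.42, -3.78], [-0.66, 0.53, -2.02]]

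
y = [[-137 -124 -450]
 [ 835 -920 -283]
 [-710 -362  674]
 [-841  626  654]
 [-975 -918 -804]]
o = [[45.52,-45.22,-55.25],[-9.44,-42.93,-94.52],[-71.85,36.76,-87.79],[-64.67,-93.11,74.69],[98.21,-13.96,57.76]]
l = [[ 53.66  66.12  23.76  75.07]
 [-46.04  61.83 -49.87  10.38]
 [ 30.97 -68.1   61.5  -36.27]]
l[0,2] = 23.76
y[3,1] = 626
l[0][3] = 75.07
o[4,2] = 57.76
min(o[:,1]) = -93.11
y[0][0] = -137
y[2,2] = 674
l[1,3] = 10.38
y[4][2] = -804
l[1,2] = -49.87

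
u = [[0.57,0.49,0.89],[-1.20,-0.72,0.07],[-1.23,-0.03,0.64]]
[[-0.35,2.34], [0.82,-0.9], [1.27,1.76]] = u@[[-1.08, -0.62], [0.65, 2.44], [-0.06, 1.68]]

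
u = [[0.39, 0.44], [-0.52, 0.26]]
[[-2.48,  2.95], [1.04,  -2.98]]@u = [[-2.5, -0.32], [1.96, -0.32]]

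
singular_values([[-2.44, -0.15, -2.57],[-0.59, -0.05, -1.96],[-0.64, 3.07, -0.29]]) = [4.09, 3.05, 0.81]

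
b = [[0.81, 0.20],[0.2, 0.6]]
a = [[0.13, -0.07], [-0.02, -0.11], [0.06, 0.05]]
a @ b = [[0.09, -0.02], [-0.04, -0.07], [0.06, 0.04]]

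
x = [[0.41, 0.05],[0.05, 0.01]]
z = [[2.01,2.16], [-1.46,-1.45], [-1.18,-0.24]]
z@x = [[0.93, 0.12], [-0.67, -0.09], [-0.5, -0.06]]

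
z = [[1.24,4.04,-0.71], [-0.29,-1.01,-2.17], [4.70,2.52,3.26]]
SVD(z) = [[-0.42, -0.90, -0.1], [0.25, -0.22, 0.94], [-0.87, 0.37, 0.32]] @ diag([6.983733158401548, 3.4756654791361443, 1.5464865500171867]) @ [[-0.67, -0.59, -0.44], [0.19, -0.72, 0.67], [0.71, -0.36, -0.6]]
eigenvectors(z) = [[(0.05+0.49j), 0.05-0.49j, -0.71+0.00j], [(-0.27+0.22j), -0.27-0.22j, (0.61+0j)], [0.80+0.00j, 0.80-0.00j, 0.35+0.00j]]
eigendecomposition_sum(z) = [[0.91+1.27j, (1.38+0.83j), -0.59+1.12j], [(-0.39+1.02j), 0.05+1.13j, (-0.89+0.09j)], [2.21-1.28j, (1.57-2.12j), 1.74+1.13j]] + [[0.91-1.27j, 1.38-0.83j, -0.59-1.12j], [-0.39-1.02j, (0.05-1.13j), (-0.89-0.09j)], [2.21+1.28j, (1.57+2.12j), (1.74-1.13j)]] + [[(-0.57-0j), (1.28-0j), (0.46-0j)], [0.49+0.00j, (-1.11+0j), (-0.4+0j)], [(0.28+0j), (-0.63+0j), (-0.23+0j)]]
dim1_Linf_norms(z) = [4.04, 2.17, 4.7]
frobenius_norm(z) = 7.95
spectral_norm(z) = 6.98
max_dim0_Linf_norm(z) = 4.7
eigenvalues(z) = [(2.7+3.53j), (2.7-3.53j), (-1.9+0j)]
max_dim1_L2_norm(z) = 6.25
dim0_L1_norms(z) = [6.23, 7.57, 6.14]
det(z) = -37.54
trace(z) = 3.49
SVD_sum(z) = [[1.96,1.73,1.29], [-1.18,-1.04,-0.78], [4.10,3.62,2.7]] + [[-0.6, 2.25, -2.1], [-0.15, 0.56, -0.52], [0.25, -0.92, 0.85]] + [[-0.12,0.06,0.1],[1.04,-0.53,-0.87],[0.35,-0.18,-0.30]]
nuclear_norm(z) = 12.01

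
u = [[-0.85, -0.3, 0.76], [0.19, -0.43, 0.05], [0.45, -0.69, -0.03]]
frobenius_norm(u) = 1.51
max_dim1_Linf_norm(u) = 0.85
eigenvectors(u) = [[0.87,-0.56,-0.55], [-0.19,-0.34,-0.45], [-0.45,-0.75,-0.70]]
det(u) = -0.00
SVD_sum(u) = [[-0.91, -0.05, 0.70], [0.08, 0.0, -0.06], [0.28, 0.01, -0.21]] + [[0.06, -0.25, 0.06], [0.11, -0.43, 0.11], [0.18, -0.70, 0.18]] + [[-0.0, -0.0, -0.0],[0.0, 0.00, 0.00],[-0.00, -0.0, -0.0]]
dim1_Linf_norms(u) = [0.85, 0.43, 0.69]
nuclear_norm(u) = 2.12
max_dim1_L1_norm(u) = 1.91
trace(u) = -1.31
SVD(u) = [[-0.95, -0.29, 0.08], [0.09, -0.50, -0.86], [0.29, -0.81, 0.50]] @ diag([1.2039220016454601, 0.9185153107547337, 0.0011991093043587698]) @ [[0.79,0.04,-0.61], [-0.23,0.94,-0.24], [-0.56,-0.33,-0.76]]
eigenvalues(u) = [-1.18, -0.01, -0.12]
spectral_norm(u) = 1.20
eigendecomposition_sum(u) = [[-0.85,0.17,0.56], [0.19,-0.04,-0.12], [0.45,-0.09,-0.29]] + [[-0.00, 0.04, -0.02], [-0.0, 0.02, -0.01], [-0.0, 0.05, -0.03]] + [[0.01, -0.51, 0.23], [0.01, -0.42, 0.18], [0.01, -0.65, 0.29]]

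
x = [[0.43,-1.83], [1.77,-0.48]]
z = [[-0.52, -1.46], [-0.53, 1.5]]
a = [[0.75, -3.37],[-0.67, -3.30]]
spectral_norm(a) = 4.72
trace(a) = -2.55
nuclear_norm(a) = 5.72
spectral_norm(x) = 2.26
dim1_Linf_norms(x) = [1.83, 1.77]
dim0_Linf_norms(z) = [0.53, 1.5]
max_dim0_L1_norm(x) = 2.31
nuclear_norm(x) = 3.60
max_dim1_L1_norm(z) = 2.03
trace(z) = 0.98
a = x @ z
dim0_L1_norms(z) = [1.05, 2.96]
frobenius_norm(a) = 4.82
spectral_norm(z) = 2.09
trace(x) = -0.05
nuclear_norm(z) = 2.84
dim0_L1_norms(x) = [2.2, 2.31]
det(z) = -1.55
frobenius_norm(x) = 2.63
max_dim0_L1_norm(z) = 2.96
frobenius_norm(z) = 2.22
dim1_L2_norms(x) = [1.88, 1.83]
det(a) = -4.73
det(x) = 3.03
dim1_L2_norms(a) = [3.45, 3.37]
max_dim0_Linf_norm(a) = 3.37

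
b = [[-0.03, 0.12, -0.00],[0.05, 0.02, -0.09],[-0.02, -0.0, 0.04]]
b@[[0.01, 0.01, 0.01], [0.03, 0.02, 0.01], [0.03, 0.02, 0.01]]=[[0.0,0.00,0.0], [-0.00,-0.00,-0.00], [0.0,0.00,0.0]]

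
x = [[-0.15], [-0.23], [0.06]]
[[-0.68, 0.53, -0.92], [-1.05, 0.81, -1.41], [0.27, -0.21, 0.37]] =x@[[4.55, -3.54, 6.13]]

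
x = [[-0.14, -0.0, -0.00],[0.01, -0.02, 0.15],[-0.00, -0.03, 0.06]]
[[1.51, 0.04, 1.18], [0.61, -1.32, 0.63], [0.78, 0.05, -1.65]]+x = [[1.37, 0.04, 1.18], [0.62, -1.34, 0.78], [0.78, 0.02, -1.59]]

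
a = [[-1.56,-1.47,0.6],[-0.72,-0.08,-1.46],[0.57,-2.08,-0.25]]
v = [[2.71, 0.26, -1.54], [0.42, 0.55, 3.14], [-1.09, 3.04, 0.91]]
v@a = [[-5.29,-0.8,1.63], [0.74,-7.19,-1.34], [0.03,-0.53,-5.32]]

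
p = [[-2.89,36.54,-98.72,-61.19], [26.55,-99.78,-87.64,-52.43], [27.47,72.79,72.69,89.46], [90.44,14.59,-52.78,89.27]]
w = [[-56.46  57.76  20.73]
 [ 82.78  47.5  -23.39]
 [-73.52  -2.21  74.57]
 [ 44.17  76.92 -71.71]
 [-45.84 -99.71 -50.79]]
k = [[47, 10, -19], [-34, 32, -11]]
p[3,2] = -52.78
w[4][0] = -45.84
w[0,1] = 57.76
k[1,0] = -34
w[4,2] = -50.79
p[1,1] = -99.78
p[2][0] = 27.47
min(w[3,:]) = -71.71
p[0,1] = 36.54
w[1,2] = -23.39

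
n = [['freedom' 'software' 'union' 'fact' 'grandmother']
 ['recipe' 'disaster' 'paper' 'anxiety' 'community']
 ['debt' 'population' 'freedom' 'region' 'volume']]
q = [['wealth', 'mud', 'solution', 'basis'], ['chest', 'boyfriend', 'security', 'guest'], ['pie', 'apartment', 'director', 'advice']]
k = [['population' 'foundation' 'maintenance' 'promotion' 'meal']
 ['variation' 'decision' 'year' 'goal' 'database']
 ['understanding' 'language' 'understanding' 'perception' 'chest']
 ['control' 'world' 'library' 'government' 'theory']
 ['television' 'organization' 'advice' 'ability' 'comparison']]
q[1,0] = 'chest'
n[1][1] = 'disaster'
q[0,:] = ['wealth', 'mud', 'solution', 'basis']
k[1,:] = ['variation', 'decision', 'year', 'goal', 'database']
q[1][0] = 'chest'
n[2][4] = 'volume'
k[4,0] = 'television'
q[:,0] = ['wealth', 'chest', 'pie']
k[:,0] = ['population', 'variation', 'understanding', 'control', 'television']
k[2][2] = 'understanding'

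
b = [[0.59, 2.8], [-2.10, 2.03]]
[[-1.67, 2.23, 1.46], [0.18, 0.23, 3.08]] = b @ [[-0.55,0.55,-0.80], [-0.48,0.68,0.69]]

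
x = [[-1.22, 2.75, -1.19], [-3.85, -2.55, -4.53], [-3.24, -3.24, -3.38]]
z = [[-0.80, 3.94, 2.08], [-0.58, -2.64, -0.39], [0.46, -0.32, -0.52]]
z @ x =[[-20.93,-18.99,-23.93],  [12.14,6.40,13.97],  [2.36,3.77,2.66]]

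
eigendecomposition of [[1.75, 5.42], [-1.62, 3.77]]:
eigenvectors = [[0.88+0.00j, 0.88-0.00j], [0.16+0.45j, (0.16-0.45j)]]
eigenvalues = [(2.76+2.79j), (2.76-2.79j)]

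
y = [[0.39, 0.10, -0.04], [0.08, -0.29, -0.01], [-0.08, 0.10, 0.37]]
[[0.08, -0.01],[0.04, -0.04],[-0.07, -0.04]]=y @ [[0.20,-0.06], [-0.07,0.12], [-0.14,-0.15]]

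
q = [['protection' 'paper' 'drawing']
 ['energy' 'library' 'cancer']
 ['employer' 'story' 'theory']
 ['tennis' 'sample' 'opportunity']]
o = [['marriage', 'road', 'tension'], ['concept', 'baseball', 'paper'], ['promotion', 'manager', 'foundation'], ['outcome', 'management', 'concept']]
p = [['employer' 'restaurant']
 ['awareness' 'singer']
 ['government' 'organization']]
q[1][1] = 'library'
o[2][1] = 'manager'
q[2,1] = 'story'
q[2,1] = 'story'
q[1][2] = 'cancer'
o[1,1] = 'baseball'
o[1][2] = 'paper'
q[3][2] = 'opportunity'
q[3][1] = 'sample'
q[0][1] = 'paper'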